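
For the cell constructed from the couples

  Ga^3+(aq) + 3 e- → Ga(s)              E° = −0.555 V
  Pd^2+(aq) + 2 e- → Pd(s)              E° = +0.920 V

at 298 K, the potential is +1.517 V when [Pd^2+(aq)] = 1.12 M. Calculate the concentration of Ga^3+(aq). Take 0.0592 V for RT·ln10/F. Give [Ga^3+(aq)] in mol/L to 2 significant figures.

0.0088 M

Pd²⁺/Pd is the cathode (higher E°); E°cell = +0.920 − (−0.555) = +1.475 V with n = 6.
From the Nernst equation, log Q = n(E° − E)/0.0592 = 6·(+1.475 − (+1.517))/0.0592 = −4.257.
For 3 Pd^2+(aq) + 2 Ga(s) → 3 Pd(s) + 2 Ga^3+(aq), the reaction quotient is Q = [Ga^3+(aq)]^2 / [Pd^2+(aq)]^3.
Solving for the unknown gives log [Ga^3+(aq)] = −2.055, so [Ga^3+(aq)] ≈ 0.0088 M.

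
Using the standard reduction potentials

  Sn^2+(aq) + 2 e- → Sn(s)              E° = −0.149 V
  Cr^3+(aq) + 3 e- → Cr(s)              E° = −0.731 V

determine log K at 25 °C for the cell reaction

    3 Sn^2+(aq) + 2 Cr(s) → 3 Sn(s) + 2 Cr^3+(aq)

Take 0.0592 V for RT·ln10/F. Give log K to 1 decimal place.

The Sn²⁺/Sn couple is reduced (cathode); E°cell = −0.149 − (−0.731) = +0.582 V with n = 6.
At equilibrium E = 0, so log K = nE°cell / 0.0592 = (6)(+0.582) / 0.0592 = 59.0.

log K = 59.0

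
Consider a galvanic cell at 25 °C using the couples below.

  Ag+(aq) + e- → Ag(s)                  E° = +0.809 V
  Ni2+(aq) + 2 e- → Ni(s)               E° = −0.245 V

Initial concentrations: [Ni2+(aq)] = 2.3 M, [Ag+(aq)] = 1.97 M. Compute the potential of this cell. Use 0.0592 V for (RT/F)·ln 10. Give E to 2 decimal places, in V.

+1.06 V

Ag⁺/Ag is reduced (cathode, E° = +0.809 V) and Ni²⁺/Ni is oxidized (anode).
E°cell = +0.809 − (−0.245) = +1.054 V, with n = 2 electrons transferred.
Balancing gives 2 Ag+(aq) + Ni(s) → 2 Ag(s) + Ni2+(aq); hence Q = [Ni2+(aq)] / [Ag+(aq)]^2 = 0.593 (log Q = −0.227).
Applying E = E° − (RT ln10/nF)·log Q gives +1.054 − (0.0592/2)(−0.227) = +1.06 V.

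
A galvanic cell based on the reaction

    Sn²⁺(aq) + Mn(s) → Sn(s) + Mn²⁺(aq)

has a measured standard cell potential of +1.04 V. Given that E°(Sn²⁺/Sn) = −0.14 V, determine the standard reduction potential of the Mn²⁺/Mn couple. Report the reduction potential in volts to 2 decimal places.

In the reaction as written the Sn²⁺/Sn couple is reduced (cathode) and Mn²⁺/Mn is oxidized (anode), so E°cell = E°(Sn²⁺/Sn) − E°(Mn²⁺/Mn).
E°(Mn²⁺/Mn) = E°(cathode) − E°cell = −0.14 − (+1.04) = −1.18 V.

−1.18 V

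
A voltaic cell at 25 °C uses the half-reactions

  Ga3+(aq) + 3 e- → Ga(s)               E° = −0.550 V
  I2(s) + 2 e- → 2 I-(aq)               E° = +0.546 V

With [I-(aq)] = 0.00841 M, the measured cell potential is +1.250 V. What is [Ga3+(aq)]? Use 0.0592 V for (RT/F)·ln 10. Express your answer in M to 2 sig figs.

0.026 M

The I₂/I⁻ couple has the larger reduction potential, so it is the cathode: E°cell = +0.546 − (−0.550) = +1.096 V and n = 6.
Rearranging E = E° − (0.0592/n)·log Q gives log Q = 6(+1.096 − (+1.250))/0.0592 = −15.608.
The balanced reaction is 3 I2(s) + 2 Ga(s) → 6 I-(aq) + 2 Ga3+(aq), so Q = [I-(aq)]^6·[Ga3+(aq)]^2.
Isolating [Ga3+(aq)] in Q = 10^{−15.608} yields log [Ga3+(aq)] = −1.578, i.e. 0.026 M.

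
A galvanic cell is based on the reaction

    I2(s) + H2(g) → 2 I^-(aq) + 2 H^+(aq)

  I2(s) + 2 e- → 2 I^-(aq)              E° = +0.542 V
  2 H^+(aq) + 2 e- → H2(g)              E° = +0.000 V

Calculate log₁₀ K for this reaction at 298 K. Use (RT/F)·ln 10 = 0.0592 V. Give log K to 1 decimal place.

The I₂/I⁻ couple is reduced (cathode); E°cell = +0.542 − (+0.000) = +0.542 V with n = 2.
At equilibrium E = 0, so log K = nE°cell / 0.0592 = (2)(+0.542) / 0.0592 = 18.3.

log K = 18.3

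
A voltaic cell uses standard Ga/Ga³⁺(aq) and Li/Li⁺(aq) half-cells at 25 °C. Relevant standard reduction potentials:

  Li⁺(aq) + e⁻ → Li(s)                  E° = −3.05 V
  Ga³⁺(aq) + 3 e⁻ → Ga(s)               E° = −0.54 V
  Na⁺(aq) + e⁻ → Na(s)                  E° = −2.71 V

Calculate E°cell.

+2.51 V

Of the two couples in this cell, the one with the more positive reduction potential is reduced at the cathode: here that is Ga³⁺/Ga (−0.54 V); Li⁺/Li (−3.05 V) is the anode.
E°cell = E°(cathode) − E°(anode) = −0.54 − (−3.05) = +2.51 V.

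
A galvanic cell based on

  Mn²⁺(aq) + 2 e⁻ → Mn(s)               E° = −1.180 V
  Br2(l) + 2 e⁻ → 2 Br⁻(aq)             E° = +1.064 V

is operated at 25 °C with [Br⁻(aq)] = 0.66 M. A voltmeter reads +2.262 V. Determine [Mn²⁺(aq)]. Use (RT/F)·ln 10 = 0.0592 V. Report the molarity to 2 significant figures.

0.57 M

With Br₂/Br⁻ at the cathode and Mn²⁺/Mn at the anode, E°cell = +1.064 − (−1.180) = +2.244 V (n = 2).
From the Nernst equation, log Q = n(E° − E)/0.0592 = 2·(+2.244 − (+2.262))/0.0592 = −0.608.
For Br2(l) + Mn(s) → 2 Br⁻(aq) + Mn²⁺(aq), the reaction quotient is Q = [Br⁻(aq)]^2·[Mn²⁺(aq)].
Solving for the unknown gives log [Mn²⁺(aq)] = −0.247, so [Mn²⁺(aq)] ≈ 0.57 M.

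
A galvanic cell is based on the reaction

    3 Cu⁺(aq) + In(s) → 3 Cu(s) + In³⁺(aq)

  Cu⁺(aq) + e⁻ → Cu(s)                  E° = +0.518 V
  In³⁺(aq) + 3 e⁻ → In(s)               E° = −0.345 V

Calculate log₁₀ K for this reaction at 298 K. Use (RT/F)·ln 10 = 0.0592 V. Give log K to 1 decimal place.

log K = 43.7

The Cu⁺/Cu couple is reduced (cathode); E°cell = +0.518 − (−0.345) = +0.863 V with n = 3.
At equilibrium E = 0, so log K = nE°cell / 0.0592 = (3)(+0.863) / 0.0592 = 43.7.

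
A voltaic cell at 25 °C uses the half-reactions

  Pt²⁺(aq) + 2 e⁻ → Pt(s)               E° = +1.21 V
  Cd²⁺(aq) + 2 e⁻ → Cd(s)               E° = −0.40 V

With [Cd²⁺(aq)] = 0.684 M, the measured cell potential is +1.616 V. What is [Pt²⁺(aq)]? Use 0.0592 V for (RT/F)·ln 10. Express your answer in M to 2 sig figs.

1.1 M

The Pt²⁺/Pt couple has the larger reduction potential, so it is the cathode: E°cell = +1.21 − (−0.40) = +1.61 V and n = 2.
From the Nernst equation, log Q = n(E° − E)/0.0592 = 2·(+1.61 − (+1.616))/0.0592 = −0.203.
Balancing electrons gives Pt²⁺(aq) + Cd(s) → Pt(s) + Cd²⁺(aq); thus Q = [Cd²⁺(aq)] / [Pt²⁺(aq)].
Solving for the unknown gives log [Pt²⁺(aq)] = 0.038, so [Pt²⁺(aq)] ≈ 1.1 M.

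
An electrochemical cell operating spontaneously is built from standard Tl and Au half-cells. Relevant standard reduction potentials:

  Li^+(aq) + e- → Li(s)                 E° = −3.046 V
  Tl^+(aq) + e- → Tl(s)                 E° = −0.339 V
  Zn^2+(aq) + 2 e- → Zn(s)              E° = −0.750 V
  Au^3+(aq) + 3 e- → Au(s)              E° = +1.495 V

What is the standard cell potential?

Of the two couples in this cell, the one with the more positive reduction potential is reduced at the cathode: here that is Au³⁺/Au (+1.495 V); Tl⁺/Tl (−0.339 V) is the anode.
E°cell = E°(cathode) − E°(anode) = +1.495 − (−0.339) = +1.834 V.

+1.834 V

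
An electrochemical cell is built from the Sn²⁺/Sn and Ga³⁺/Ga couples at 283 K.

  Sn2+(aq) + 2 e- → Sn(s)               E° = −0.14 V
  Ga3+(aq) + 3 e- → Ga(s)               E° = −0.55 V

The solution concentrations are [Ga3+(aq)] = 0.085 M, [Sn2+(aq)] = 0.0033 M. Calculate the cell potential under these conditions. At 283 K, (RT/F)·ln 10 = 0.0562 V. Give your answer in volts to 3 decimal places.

+0.360 V

Since E°(Sn²⁺/Sn) > E°(Ga³⁺/Ga), Sn²⁺/Sn serves as the cathode.
E°cell = −0.14 − (−0.55) = +0.41 V, with n = 6 electrons transferred.
Balancing gives 3 Sn2+(aq) + 2 Ga(s) → 3 Sn(s) + 2 Ga3+(aq); hence Q = [Ga3+(aq)]^2 / [Sn2+(aq)]^3 = 2.01×10^5 (log Q = 5.303).
By the Nernst equation, E = +0.41 − (0.0562/6)·(5.303) = +0.360 V.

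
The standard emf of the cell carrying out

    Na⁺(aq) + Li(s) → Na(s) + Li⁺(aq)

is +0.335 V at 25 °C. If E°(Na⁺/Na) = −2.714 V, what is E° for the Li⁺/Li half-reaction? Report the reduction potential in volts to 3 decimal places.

−3.049 V

In the reaction as written the Na⁺/Na couple is reduced (cathode) and Li⁺/Li is oxidized (anode), so E°cell = E°(Na⁺/Na) − E°(Li⁺/Li).
E°(Li⁺/Li) = E°(cathode) − E°cell = −2.714 − (+0.335) = −3.049 V.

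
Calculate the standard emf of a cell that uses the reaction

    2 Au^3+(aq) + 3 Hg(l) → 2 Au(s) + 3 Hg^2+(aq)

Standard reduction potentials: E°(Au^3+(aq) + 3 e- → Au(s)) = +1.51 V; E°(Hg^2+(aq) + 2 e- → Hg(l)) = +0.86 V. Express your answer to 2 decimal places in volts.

In the reaction as written, Au^3+(aq) is reduced (cathode) and Hg^2+(aq) is produced by oxidation at the anode.
E°cell = E°(cathode) − E°(anode) = +1.51 − (+0.86) = +0.65 V.

+0.65 V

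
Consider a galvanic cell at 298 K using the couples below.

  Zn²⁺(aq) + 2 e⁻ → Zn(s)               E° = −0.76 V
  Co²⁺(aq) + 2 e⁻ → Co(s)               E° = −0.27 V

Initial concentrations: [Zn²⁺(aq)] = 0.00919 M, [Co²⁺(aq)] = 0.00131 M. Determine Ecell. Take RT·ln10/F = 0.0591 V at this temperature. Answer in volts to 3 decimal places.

Since E°(Co²⁺/Co) > E°(Zn²⁺/Zn), Co²⁺/Co serves as the cathode.
E°cell = −0.27 − (−0.76) = +0.49 V, with n = 2 electrons transferred.
Balancing gives Co²⁺(aq) + Zn(s) → Co(s) + Zn²⁺(aq); hence Q = [Zn²⁺(aq)] / [Co²⁺(aq)] = 7.02 (log Q = 0.846).
E = E° − (0.0591/n)·log Q = +0.49 − (0.0591/2)(0.846) = +0.465 V.

+0.465 V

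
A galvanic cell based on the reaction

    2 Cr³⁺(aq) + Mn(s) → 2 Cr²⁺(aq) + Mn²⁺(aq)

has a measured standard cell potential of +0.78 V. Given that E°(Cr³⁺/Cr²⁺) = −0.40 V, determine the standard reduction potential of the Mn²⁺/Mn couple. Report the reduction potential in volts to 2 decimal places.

−1.18 V

In the reaction as written the Cr³⁺/Cr²⁺ couple is reduced (cathode) and Mn²⁺/Mn is oxidized (anode), so E°cell = E°(Cr³⁺/Cr²⁺) − E°(Mn²⁺/Mn).
E°(Mn²⁺/Mn) = E°(cathode) − E°cell = −0.40 − (+0.78) = −1.18 V.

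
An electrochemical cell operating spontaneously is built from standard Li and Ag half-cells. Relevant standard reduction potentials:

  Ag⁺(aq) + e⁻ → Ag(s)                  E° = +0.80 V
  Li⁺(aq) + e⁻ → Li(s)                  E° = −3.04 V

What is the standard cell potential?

+3.84 V

The Ag⁺/Ag couple has the higher E°, so Ag ion is reduced (cathode) and Li is oxidized (anode).
E°cell = E°(cathode) − E°(anode) = +0.80 − (−3.04) = +3.84 V.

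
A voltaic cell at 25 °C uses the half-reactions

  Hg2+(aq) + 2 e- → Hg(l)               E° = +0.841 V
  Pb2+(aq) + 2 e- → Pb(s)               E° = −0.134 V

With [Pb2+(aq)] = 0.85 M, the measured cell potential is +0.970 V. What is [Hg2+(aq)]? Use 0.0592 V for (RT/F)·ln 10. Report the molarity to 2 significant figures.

0.58 M

With Hg²⁺/Hg at the cathode and Pb²⁺/Pb at the anode, E°cell = +0.841 − (−0.134) = +0.975 V (n = 2).
Rearranging E = E° − (0.0592/n)·log Q gives log Q = 2(+0.975 − (+0.970))/0.0592 = 0.169.
The balanced reaction is Hg2+(aq) + Pb(s) → Hg(l) + Pb2+(aq), so Q = [Pb2+(aq)] / [Hg2+(aq)].
Solving for the unknown gives log [Hg2+(aq)] = −0.240, so [Hg2+(aq)] ≈ 0.58 M.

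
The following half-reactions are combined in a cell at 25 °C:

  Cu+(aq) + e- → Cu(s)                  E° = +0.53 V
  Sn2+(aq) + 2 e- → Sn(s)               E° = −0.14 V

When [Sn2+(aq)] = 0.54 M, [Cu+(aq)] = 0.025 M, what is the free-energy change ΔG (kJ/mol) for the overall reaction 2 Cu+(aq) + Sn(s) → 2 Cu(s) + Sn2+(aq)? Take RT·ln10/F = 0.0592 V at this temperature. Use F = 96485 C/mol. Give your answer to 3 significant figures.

With Cu⁺/Cu reduced at the cathode, E°cell = +0.53 − (−0.14) = +0.67 V and n = 2.
Q = [Sn2+(aq)] / [Cu+(aq)]^2 = 864, so log Q = 2.937 and E = +0.67 − (0.0592/2)(2.937) = +0.5831 V.
Then ΔG = −nFE = −2 × 96485 × +0.5831 J/mol = −113 kJ/mol.

−113 kJ/mol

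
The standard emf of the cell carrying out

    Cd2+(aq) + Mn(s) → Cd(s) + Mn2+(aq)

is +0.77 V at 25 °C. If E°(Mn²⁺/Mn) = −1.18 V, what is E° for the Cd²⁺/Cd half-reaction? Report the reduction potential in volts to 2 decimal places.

−0.41 V

In the reaction as written the Cd²⁺/Cd couple is reduced (cathode) and Mn²⁺/Mn is oxidized (anode), so E°cell = E°(Cd²⁺/Cd) − E°(Mn²⁺/Mn).
E°(Cd²⁺/Cd) = E°cell + E°(anode) = +0.77 + (−1.18) = −0.41 V.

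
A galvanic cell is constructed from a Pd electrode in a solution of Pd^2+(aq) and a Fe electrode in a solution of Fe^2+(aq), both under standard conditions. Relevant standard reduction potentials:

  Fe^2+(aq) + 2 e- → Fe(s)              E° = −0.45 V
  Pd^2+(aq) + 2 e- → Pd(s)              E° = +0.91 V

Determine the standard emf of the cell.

Of the two couples in this cell, the one with the more positive reduction potential is reduced at the cathode: here that is Pd²⁺/Pd (+0.91 V); Fe²⁺/Fe (−0.45 V) is the anode.
E°cell = E°(cathode) − E°(anode) = +0.91 − (−0.45) = +1.36 V.

+1.36 V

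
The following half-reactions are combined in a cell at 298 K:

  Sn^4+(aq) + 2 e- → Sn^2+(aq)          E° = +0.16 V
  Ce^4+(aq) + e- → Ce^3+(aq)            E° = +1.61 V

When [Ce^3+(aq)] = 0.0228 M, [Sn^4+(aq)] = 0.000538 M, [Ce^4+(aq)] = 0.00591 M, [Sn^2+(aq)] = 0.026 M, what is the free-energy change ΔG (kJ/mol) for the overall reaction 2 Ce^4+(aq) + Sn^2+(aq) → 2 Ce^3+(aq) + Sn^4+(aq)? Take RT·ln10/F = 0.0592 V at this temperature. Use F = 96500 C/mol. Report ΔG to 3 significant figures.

−283 kJ/mol

With Ce⁴⁺/Ce³⁺ reduced at the cathode, E°cell = +1.61 − (+0.16) = +1.45 V and n = 2.
Q = ([Ce^3+(aq)]^2·[Sn^4+(aq)]) / ([Ce^4+(aq)]^2·[Sn^2+(aq)]) = 0.308, so log Q = −0.511 and E = +1.45 − (0.0592/2)(−0.511) = +1.4651 V.
Finally ΔG = −nFE = −(2)(96500 C/mol)(+1.4651 V) = −283 kJ/mol.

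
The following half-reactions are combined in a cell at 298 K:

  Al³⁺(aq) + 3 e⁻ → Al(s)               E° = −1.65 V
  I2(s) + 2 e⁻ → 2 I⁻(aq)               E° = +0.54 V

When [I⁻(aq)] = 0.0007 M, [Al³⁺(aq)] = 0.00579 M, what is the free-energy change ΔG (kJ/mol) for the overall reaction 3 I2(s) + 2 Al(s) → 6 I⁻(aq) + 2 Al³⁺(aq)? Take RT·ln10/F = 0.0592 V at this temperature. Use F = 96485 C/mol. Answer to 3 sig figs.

With I₂/I⁻ reduced at the cathode, E°cell = +0.54 − (−1.65) = +2.19 V and n = 6.
The reaction quotient is [I⁻(aq)]^6·[Al³⁺(aq)]^2 = 3.94×10^−24; by Nernst, E = +2.19 − (0.0592/6)(−23.404) = +2.4209 V.
Then ΔG = −nFE = −6 × 96485 × +2.4209 J/mol = −1400 kJ/mol.

−1400 kJ/mol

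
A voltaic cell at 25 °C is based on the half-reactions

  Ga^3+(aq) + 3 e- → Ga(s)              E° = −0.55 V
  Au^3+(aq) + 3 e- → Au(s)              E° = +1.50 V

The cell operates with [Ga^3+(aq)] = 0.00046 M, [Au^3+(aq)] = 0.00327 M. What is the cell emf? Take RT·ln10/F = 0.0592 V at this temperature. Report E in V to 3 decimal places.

The Au³⁺/Au couple has the more positive E°, so it is the cathode; Ga³⁺/Ga is the anode.
E°cell = E°cat − E°an = +1.50 − (−0.55) = +2.05 V; n = 3.
For the overall reaction Au^3+(aq) + Ga(s) → Au(s) + Ga^3+(aq), Q = [Ga^3+(aq)] / [Au^3+(aq)] = 0.141, giving log Q = −0.852.
E = E° − (0.0592/n)·log Q = +2.05 − (0.0592/3)(−0.852) = +2.067 V.

+2.067 V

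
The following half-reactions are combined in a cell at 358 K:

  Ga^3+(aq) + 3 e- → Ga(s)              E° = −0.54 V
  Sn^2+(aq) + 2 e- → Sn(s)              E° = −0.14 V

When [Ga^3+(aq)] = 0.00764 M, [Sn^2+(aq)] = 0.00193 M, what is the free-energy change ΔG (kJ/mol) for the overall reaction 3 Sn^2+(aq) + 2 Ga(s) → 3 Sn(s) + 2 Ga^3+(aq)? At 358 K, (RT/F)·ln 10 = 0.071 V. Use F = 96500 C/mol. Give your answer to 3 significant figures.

−205 kJ/mol

E°cell = −0.14 − (−0.54) = +0.40 V; the balanced reaction transfers n = 6 electrons.
Q = [Ga^3+(aq)]^2 / [Sn^2+(aq)]^3 = 8.12×10^3, so log Q = 3.910 and E = +0.40 − (0.071/6)(3.910) = +0.3537 V.
Finally ΔG = −nFE = −(6)(96500 C/mol)(+0.3537 V) = −205 kJ/mol.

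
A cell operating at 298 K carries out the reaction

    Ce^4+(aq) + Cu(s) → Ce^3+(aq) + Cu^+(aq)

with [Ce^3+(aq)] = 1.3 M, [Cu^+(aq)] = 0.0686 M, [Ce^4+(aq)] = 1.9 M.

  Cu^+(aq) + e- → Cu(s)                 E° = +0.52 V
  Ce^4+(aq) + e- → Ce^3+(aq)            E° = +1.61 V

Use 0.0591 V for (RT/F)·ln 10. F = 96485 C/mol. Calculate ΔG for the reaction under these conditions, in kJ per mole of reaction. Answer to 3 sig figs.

With Ce⁴⁺/Ce³⁺ reduced at the cathode, E°cell = +1.61 − (+0.52) = +1.09 V and n = 1.
Here Q = ([Ce^3+(aq)]·[Cu^+(aq)]) / [Ce^4+(aq)] = 0.0469 (log Q = −1.328), giving E = +1.09 − (0.0591/1)·(−1.328) = +1.1685 V.
ΔG = −nFE = −(1)(96485)(+1.1685) J/mol = −113 kJ/mol.

−113 kJ/mol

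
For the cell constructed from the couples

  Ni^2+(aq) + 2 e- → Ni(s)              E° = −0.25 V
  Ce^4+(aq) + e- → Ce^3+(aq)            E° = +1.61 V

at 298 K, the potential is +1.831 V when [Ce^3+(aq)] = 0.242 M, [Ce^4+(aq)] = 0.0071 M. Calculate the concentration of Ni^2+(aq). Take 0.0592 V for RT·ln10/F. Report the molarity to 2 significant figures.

With Ce⁴⁺/Ce³⁺ at the cathode and Ni²⁺/Ni at the anode, E°cell = +1.61 − (−0.25) = +1.86 V (n = 2).
From the Nernst equation, log Q = n(E° − E)/0.0592 = 2·(+1.86 − (+1.831))/0.0592 = 0.980.
For 2 Ce^4+(aq) + Ni(s) → 2 Ce^3+(aq) + Ni^2+(aq), the reaction quotient is Q = ([Ce^3+(aq)]^2·[Ni^2+(aq)]) / [Ce^4+(aq)]^2.
Isolating [Ni^2+(aq)] in Q = 10^{0.980} yields log [Ni^2+(aq)] = −2.085, i.e. 0.0082 M.

0.0082 M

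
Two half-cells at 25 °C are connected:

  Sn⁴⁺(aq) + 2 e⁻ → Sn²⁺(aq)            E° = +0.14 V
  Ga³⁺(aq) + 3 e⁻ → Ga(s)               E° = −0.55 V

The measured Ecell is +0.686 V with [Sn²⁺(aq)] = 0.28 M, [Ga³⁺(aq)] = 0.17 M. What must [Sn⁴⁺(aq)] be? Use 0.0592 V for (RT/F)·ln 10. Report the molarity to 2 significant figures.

0.063 M

Sn⁴⁺/Sn²⁺ is the cathode (higher E°); E°cell = +0.14 − (−0.55) = +0.69 V with n = 6.
Since E = E° − (0.0592/n)·log Q, log Q = n(E° − E)/0.0592 = 0.405.
The balanced reaction is 3 Sn⁴⁺(aq) + 2 Ga(s) → 3 Sn²⁺(aq) + 2 Ga³⁺(aq), so Q = ([Sn²⁺(aq)]^3·[Ga³⁺(aq)]^2) / [Sn⁴⁺(aq)]^3.
Isolating [Sn⁴⁺(aq)] in Q = 10^{0.405} yields log [Sn⁴⁺(aq)] = −1.201, i.e. 0.063 M.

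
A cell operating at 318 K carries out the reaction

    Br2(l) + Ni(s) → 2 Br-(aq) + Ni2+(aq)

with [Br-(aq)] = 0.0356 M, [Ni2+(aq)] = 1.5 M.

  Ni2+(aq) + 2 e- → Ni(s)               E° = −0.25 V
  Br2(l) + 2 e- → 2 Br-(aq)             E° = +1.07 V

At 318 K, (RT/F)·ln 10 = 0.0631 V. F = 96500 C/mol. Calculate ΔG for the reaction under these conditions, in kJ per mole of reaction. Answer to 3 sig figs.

−271 kJ/mol

E°cell = +1.07 − (−0.25) = +1.32 V; the balanced reaction transfers n = 2 electrons.
Here Q = [Br-(aq)]^2·[Ni2+(aq)] = 0.0019 (log Q = −2.721), giving E = +1.32 − (0.0631/2)·(−2.721) = +1.4058 V.
ΔG = −nFE = −(2)(96500)(+1.4058) J/mol = −271 kJ/mol.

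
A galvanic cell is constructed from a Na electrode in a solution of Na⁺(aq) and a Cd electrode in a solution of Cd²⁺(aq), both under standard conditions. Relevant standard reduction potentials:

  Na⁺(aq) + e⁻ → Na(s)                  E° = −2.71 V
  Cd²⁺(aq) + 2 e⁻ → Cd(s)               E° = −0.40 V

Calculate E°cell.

The Cd²⁺/Cd couple has the higher E°, so Cd ion is reduced (cathode) and Na is oxidized (anode).
E°cell = E°(cathode) − E°(anode) = −0.40 − (−2.71) = +2.31 V.

+2.31 V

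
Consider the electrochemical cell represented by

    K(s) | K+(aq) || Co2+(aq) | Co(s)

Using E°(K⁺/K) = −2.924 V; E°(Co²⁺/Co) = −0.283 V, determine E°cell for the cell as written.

+2.641 V

By convention the left-hand electrode in cell notation is the anode (oxidation) and the right-hand electrode is the cathode (reduction).
E°cell = E°(right) − E°(left) = −0.283 − (−2.924) = +2.641 V.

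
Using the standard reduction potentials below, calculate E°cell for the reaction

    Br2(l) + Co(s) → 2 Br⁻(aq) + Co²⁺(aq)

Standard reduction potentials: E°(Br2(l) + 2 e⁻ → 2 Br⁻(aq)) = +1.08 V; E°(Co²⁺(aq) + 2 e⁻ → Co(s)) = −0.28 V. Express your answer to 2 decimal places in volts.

In the reaction as written, Br2(l) is reduced (cathode) and Co²⁺(aq) is produced by oxidation at the anode.
E°cell = E°(cathode) − E°(anode) = +1.08 − (−0.28) = +1.36 V.
The positive value indicates the reaction is spontaneous as written.

+1.36 V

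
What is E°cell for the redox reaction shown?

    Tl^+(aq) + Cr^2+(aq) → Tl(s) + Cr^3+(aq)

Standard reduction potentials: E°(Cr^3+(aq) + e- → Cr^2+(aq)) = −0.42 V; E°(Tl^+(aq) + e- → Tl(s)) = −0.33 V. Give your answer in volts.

Tl^+(aq) gains electrons, so the Tl⁺/Tl couple is the cathode; the Cr³⁺/Cr²⁺ couple is the anode.
E°cell = E°(cathode) − E°(anode) = −0.33 − (−0.42) = +0.09 V.
The positive value indicates the reaction is spontaneous as written.

+0.09 V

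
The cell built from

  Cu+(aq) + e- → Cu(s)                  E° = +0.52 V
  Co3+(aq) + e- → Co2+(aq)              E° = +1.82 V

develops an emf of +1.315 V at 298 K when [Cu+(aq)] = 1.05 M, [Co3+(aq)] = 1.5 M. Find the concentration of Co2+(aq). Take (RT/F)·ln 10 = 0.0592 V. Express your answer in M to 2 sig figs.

Co³⁺/Co²⁺ is the cathode (higher E°); E°cell = +1.82 − (+0.52) = +1.30 V with n = 1.
From the Nernst equation, log Q = n(E° − E)/0.0592 = 1·(+1.30 − (+1.315))/0.0592 = −0.253.
Balancing electrons gives Co3+(aq) + Cu(s) → Co2+(aq) + Cu+(aq); thus Q = ([Co2+(aq)]·[Cu+(aq)]) / [Co3+(aq)].
Solving for the unknown gives log [Co2+(aq)] = −0.098, so [Co2+(aq)] ≈ 0.80 M.

0.80 M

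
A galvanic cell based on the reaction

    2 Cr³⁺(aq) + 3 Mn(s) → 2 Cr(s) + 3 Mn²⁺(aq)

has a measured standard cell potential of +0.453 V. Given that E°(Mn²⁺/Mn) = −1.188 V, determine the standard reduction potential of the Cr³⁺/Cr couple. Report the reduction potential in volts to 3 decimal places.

−0.735 V

In the reaction as written the Cr³⁺/Cr couple is reduced (cathode) and Mn²⁺/Mn is oxidized (anode), so E°cell = E°(Cr³⁺/Cr) − E°(Mn²⁺/Mn).
E°(Cr³⁺/Cr) = E°cell + E°(anode) = +0.453 + (−1.188) = −0.735 V.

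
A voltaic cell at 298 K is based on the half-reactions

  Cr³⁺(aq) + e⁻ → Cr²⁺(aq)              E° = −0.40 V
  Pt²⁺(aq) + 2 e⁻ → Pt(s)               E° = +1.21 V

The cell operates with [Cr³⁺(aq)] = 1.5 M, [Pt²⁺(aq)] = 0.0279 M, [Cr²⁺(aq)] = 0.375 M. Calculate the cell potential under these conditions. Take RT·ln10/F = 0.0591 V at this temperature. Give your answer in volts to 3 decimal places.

The Pt²⁺/Pt couple has the more positive E°, so it is the cathode; Cr³⁺/Cr²⁺ is the anode.
The standard potential is +1.21 − (−0.40) = +1.61 V and the balanced reaction transfers n = 2 electrons.
Balancing gives Pt²⁺(aq) + 2 Cr²⁺(aq) → Pt(s) + 2 Cr³⁺(aq); hence Q = [Cr³⁺(aq)]^2 / ([Pt²⁺(aq)]·[Cr²⁺(aq)]^2) = 573 (log Q = 2.759).
E = E° − (0.0591/n)·log Q = +1.61 − (0.0591/2)(2.759) = +1.528 V.

+1.528 V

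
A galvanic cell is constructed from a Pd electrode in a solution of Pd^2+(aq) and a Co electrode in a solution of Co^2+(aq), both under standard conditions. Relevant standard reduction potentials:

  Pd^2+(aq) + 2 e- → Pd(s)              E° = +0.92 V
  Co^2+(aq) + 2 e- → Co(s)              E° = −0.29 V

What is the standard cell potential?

+1.21 V

The Pd²⁺/Pd couple has the higher E°, so Pd ion is reduced (cathode) and Co is oxidized (anode).
E°cell = E°(cathode) − E°(anode) = +0.92 − (−0.29) = +1.21 V.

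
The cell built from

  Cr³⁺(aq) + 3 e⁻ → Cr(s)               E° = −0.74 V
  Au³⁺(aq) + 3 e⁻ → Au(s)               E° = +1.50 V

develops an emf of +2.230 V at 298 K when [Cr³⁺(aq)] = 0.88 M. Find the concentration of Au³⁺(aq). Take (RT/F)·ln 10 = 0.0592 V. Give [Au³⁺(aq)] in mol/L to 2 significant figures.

0.27 M

The Au³⁺/Au couple has the larger reduction potential, so it is the cathode: E°cell = +1.50 − (−0.74) = +2.24 V and n = 3.
From the Nernst equation, log Q = n(E° − E)/0.0592 = 3·(+2.24 − (+2.230))/0.0592 = 0.507.
For Au³⁺(aq) + Cr(s) → Au(s) + Cr³⁺(aq), the reaction quotient is Q = [Cr³⁺(aq)] / [Au³⁺(aq)].
Isolating [Au³⁺(aq)] in Q = 10^{0.507} yields log [Au³⁺(aq)] = −0.563, i.e. 0.27 M.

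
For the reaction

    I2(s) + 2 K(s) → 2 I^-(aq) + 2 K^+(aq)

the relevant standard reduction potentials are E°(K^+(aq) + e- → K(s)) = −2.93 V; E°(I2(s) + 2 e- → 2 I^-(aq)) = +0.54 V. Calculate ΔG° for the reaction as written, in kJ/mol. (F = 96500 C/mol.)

In the reaction as written I2(s) is reduced, so the I₂/I⁻ couple is the cathode and K⁺/K is the anode.
E°cell = +0.54 − (−2.93) = +3.47 V; balancing electrons gives n = 2.
ΔG° = −nFE°cell = −(2)(96500)(+3.47) J/mol = −670 kJ/mol.

−670 kJ/mol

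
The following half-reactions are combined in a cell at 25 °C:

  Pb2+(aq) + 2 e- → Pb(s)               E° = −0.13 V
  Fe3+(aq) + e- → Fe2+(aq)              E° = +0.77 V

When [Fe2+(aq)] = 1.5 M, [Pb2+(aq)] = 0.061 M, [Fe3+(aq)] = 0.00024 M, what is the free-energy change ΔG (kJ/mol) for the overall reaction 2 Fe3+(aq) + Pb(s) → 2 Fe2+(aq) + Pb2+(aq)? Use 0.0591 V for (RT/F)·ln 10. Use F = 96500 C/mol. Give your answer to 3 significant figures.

−137 kJ/mol

The standard cell potential is +0.77 − (−0.13) = +0.90 V, with n = 2 electrons in the balanced equation.
Here Q = ([Fe2+(aq)]^2·[Pb2+(aq)]) / [Fe3+(aq)]^2 = 2.38×10^6 (log Q = 6.377), giving E = +0.90 − (0.0591/2)·(6.377) = +0.7116 V.
Finally ΔG = −nFE = −(2)(96500 C/mol)(+0.7116 V) = −137 kJ/mol.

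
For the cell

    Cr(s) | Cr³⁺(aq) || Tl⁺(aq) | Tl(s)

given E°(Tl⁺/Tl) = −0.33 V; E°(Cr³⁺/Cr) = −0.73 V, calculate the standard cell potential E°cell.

+0.40 V

By convention the left-hand electrode in cell notation is the anode (oxidation) and the right-hand electrode is the cathode (reduction).
E°cell = E°(right) − E°(left) = −0.33 − (−0.73) = +0.40 V.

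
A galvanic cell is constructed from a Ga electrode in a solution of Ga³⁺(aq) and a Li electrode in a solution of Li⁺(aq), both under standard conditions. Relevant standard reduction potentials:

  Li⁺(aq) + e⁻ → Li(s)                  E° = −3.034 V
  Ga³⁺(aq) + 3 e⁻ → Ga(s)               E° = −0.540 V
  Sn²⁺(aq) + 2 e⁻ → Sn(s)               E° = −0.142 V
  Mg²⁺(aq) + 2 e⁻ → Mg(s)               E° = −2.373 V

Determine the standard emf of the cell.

Of the two couples in this cell, the one with the more positive reduction potential is reduced at the cathode: here that is Ga³⁺/Ga (−0.540 V); Li⁺/Li (−3.034 V) is the anode.
E°cell = E°(cathode) − E°(anode) = −0.540 − (−3.034) = +2.494 V.

+2.494 V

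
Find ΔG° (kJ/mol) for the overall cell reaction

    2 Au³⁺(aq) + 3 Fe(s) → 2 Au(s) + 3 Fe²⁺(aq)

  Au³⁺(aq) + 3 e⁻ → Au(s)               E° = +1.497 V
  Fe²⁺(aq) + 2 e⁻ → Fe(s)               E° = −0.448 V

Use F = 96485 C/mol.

In the reaction as written Au³⁺(aq) is reduced, so the Au³⁺/Au couple is the cathode and Fe²⁺/Fe is the anode.
E°cell = +1.497 − (−0.448) = +1.945 V; balancing electrons gives n = 6.
ΔG° = −nFE°cell = −(6)(96485)(+1.945) J/mol = −1126 kJ/mol.

−1126 kJ/mol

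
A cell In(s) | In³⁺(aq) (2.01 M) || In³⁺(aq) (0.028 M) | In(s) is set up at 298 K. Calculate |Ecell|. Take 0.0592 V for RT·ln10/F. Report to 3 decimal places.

For a concentration cell E°cell = 0, since both electrodes use the same couple.
The compartment with the higher In³⁺(aq) concentration (2.01 M) acts as the cathode; ions are reduced there and produced at the dilute (0.028 M) anode.
With n = 3, Ecell = −(0.0592/3)·log([dilute]/[conc]) = −(0.0592/3)·log(0.028/2.01) = +0.037 V.

0.037 V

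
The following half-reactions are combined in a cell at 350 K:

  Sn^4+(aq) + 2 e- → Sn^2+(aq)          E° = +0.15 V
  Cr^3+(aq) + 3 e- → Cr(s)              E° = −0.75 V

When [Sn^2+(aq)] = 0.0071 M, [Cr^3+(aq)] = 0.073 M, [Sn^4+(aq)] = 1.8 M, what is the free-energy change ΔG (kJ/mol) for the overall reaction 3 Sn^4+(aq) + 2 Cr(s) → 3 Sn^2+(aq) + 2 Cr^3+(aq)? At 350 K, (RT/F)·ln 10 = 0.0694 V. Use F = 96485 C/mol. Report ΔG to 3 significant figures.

E°cell = +0.15 − (−0.75) = +0.90 V; the balanced reaction transfers n = 6 electrons.
Q = ([Sn^2+(aq)]^3·[Cr^3+(aq)]^2) / [Sn^4+(aq)]^3 = 3.27×10^−10, so log Q = −9.485 and E = +0.90 − (0.0694/6)(−9.485) = +1.0097 V.
Finally ΔG = −nFE = −(6)(96485 C/mol)(+1.0097 V) = −585 kJ/mol.

−585 kJ/mol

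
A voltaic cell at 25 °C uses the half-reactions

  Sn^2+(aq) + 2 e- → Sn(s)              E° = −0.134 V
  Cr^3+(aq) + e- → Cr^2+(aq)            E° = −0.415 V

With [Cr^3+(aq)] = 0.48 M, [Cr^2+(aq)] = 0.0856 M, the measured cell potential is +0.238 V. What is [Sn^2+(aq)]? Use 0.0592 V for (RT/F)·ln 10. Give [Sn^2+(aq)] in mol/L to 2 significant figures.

The Sn²⁺/Sn couple has the larger reduction potential, so it is the cathode: E°cell = −0.134 − (−0.415) = +0.281 V and n = 2.
Since E = E° − (0.0592/n)·log Q, log Q = n(E° − E)/0.0592 = 1.453.
Balancing electrons gives Sn^2+(aq) + 2 Cr^2+(aq) → Sn(s) + 2 Cr^3+(aq); thus Q = [Cr^3+(aq)]^2 / ([Sn^2+(aq)]·[Cr^2+(aq)]^2).
Solving for the unknown gives log [Sn^2+(aq)] = 0.045, so [Sn^2+(aq)] ≈ 1.1 M.

1.1 M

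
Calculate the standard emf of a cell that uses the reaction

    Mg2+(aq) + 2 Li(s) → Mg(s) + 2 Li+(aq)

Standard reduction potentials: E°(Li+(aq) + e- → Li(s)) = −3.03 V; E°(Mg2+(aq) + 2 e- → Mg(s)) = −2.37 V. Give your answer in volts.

In the reaction as written, Mg2+(aq) is reduced (cathode) and Li+(aq) is produced by oxidation at the anode.
E°cell = E°(cathode) − E°(anode) = −2.37 − (−3.03) = +0.66 V.

+0.66 V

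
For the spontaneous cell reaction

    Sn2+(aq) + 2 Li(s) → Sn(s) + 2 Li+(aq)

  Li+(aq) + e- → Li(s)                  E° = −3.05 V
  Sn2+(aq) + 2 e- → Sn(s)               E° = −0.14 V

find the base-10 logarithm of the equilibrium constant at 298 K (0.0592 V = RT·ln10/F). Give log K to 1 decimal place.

The Sn²⁺/Sn couple is reduced (cathode); E°cell = −0.14 − (−3.05) = +2.91 V with n = 2.
At equilibrium E = 0, so log K = nE°cell / 0.0592 = (2)(+2.91) / 0.0592 = 98.3.

log K = 98.3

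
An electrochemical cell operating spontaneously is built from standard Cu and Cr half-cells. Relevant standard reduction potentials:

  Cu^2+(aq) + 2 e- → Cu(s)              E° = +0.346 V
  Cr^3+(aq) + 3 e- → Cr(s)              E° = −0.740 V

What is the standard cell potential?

The Cu²⁺/Cu couple has the higher E°, so Cu ion is reduced (cathode) and Cr is oxidized (anode).
E°cell = E°(cathode) − E°(anode) = +0.346 − (−0.740) = +1.086 V.

+1.086 V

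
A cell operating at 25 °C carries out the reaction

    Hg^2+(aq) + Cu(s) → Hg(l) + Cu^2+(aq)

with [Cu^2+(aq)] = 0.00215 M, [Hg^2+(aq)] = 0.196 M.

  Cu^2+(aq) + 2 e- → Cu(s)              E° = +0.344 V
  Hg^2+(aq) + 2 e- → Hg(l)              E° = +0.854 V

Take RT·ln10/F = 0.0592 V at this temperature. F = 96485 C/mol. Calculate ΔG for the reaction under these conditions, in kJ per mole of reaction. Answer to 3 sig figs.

With Hg²⁺/Hg reduced at the cathode, E°cell = +0.854 − (+0.344) = +0.510 V and n = 2.
Q = [Cu^2+(aq)] / [Hg^2+(aq)] = 0.011, so log Q = −1.960 and E = +0.510 − (0.0592/2)(−1.960) = +0.5680 V.
Then ΔG = −nFE = −2 × 96485 × +0.5680 J/mol = −110 kJ/mol.

−110 kJ/mol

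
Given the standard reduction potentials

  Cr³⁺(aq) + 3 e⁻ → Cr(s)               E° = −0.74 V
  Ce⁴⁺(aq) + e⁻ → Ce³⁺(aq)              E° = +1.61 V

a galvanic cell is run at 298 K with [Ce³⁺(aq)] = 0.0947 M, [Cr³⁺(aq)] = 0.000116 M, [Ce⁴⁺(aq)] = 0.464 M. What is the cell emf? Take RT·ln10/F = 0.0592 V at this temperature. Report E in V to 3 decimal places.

Since E°(Ce⁴⁺/Ce³⁺) > E°(Cr³⁺/Cr), Ce⁴⁺/Ce³⁺ serves as the cathode.
E°cell = +1.61 − (−0.74) = +2.35 V, with n = 3 electrons transferred.
For the overall reaction 3 Ce⁴⁺(aq) + Cr(s) → 3 Ce³⁺(aq) + Cr³⁺(aq), Q = ([Ce³⁺(aq)]^3·[Cr³⁺(aq)]) / [Ce⁴⁺(aq)]^3 = 9.86×10^−7, giving log Q = −6.006.
Applying E = E° − (RT ln10/nF)·log Q gives +2.35 − (0.0592/3)(−6.006) = +2.469 V.

+2.469 V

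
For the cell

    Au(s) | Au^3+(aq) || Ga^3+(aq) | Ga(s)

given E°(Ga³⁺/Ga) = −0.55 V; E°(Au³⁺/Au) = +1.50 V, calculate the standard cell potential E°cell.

−2.05 V

By convention the left-hand electrode in cell notation is the anode (oxidation) and the right-hand electrode is the cathode (reduction).
E°cell = E°(right) − E°(left) = −0.55 − (+1.50) = −2.05 V.
The negative sign shows that, as written, the cell would require an external voltage to drive the reaction.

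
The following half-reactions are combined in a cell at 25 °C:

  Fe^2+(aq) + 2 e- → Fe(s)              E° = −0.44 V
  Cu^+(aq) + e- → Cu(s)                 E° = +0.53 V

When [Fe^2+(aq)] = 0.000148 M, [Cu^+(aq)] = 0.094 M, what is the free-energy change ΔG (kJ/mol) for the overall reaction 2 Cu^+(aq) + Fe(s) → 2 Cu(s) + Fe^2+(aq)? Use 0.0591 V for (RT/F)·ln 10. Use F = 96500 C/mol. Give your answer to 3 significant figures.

The standard cell potential is +0.53 − (−0.44) = +0.97 V, with n = 2 electrons in the balanced equation.
The reaction quotient is [Fe^2+(aq)] / [Cu^+(aq)]^2 = 0.0167; by Nernst, E = +0.97 − (0.0591/2)(−1.776) = +1.0225 V.
Then ΔG = −nFE = −2 × 96500 × +1.0225 J/mol = −197 kJ/mol.

−197 kJ/mol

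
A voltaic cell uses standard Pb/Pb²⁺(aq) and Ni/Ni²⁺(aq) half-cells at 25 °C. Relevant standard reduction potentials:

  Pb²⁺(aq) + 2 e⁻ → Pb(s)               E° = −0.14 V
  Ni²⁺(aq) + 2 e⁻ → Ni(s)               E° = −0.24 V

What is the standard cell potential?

+0.10 V

The Pb²⁺/Pb couple has the higher E°, so Pb ion is reduced (cathode) and Ni is oxidized (anode).
E°cell = E°(cathode) − E°(anode) = −0.14 − (−0.24) = +0.10 V.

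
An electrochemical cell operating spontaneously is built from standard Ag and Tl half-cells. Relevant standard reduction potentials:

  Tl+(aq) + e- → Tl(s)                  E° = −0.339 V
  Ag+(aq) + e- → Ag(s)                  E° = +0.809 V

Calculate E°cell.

+1.148 V

The Ag⁺/Ag couple has the higher E°, so Ag ion is reduced (cathode) and Tl is oxidized (anode).
E°cell = E°(cathode) − E°(anode) = +0.809 − (−0.339) = +1.148 V.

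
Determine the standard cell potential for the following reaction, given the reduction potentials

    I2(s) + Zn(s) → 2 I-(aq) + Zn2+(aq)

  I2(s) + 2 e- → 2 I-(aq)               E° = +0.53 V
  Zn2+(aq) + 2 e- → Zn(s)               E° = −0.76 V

In the reaction as written, I2(s) is reduced (cathode) and Zn2+(aq) is produced by oxidation at the anode.
E°cell = E°(cathode) − E°(anode) = +0.53 − (−0.76) = +1.29 V.

+1.29 V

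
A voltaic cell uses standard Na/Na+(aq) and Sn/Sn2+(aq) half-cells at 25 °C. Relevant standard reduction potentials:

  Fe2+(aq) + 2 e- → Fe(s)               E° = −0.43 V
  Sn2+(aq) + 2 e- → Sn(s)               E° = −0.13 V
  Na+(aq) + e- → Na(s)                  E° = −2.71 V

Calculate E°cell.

Of the two couples in this cell, the one with the more positive reduction potential is reduced at the cathode: here that is Sn²⁺/Sn (−0.13 V); Na⁺/Na (−2.71 V) is the anode.
E°cell = E°(cathode) − E°(anode) = −0.13 − (−2.71) = +2.58 V.

+2.58 V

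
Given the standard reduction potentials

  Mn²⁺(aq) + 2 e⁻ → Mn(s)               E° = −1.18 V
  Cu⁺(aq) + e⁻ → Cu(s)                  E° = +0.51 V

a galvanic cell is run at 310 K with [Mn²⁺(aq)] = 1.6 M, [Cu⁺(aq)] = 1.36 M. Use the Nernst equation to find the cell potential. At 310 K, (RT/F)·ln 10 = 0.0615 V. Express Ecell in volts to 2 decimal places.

The Cu⁺/Cu couple has the more positive E°, so it is the cathode; Mn²⁺/Mn is the anode.
E°cell = E°cat − E°an = +0.51 − (−1.18) = +1.69 V; n = 2.
Balancing gives 2 Cu⁺(aq) + Mn(s) → 2 Cu(s) + Mn²⁺(aq); hence Q = [Mn²⁺(aq)] / [Cu⁺(aq)]^2 = 0.865 (log Q = −0.063).
Applying E = E° − (RT ln10/nF)·log Q gives +1.69 − (0.0615/2)(−0.063) = +1.69 V.

+1.69 V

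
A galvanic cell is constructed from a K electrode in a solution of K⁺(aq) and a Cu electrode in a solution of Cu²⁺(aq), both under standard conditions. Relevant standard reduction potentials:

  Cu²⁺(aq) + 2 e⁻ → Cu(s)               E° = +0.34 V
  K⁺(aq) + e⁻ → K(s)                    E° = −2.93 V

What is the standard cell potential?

+3.27 V

The Cu²⁺/Cu couple has the higher E°, so Cu ion is reduced (cathode) and K is oxidized (anode).
E°cell = E°(cathode) − E°(anode) = +0.34 − (−2.93) = +3.27 V.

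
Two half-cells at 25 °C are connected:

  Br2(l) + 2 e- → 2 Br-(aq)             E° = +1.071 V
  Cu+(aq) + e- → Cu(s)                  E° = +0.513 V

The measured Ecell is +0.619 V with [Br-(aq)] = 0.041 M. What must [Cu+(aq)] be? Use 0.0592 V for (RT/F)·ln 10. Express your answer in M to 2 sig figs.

The Br₂/Br⁻ couple has the larger reduction potential, so it is the cathode: E°cell = +1.071 − (+0.513) = +0.558 V and n = 2.
From the Nernst equation, log Q = n(E° − E)/0.0592 = 2·(+0.558 − (+0.619))/0.0592 = −2.061.
For Br2(l) + 2 Cu(s) → 2 Br-(aq) + 2 Cu+(aq), the reaction quotient is Q = [Br-(aq)]^2·[Cu+(aq)]^2.
Isolating [Cu+(aq)] in Q = 10^{−2.061} yields log [Cu+(aq)] = 0.357, i.e. 2.3 M.

2.3 M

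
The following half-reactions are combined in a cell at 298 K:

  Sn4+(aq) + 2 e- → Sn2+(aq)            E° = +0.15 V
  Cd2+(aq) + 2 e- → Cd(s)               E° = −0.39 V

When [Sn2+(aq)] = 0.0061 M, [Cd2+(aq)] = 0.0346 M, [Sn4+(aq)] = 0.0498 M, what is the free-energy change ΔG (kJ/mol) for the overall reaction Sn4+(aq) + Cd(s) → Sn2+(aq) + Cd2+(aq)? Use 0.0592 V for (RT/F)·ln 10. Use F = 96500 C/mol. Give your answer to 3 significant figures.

−118 kJ/mol

E°cell = +0.15 − (−0.39) = +0.54 V; the balanced reaction transfers n = 2 electrons.
Here Q = ([Sn2+(aq)]·[Cd2+(aq)]) / [Sn4+(aq)] = 0.00424 (log Q = −2.373), giving E = +0.54 − (0.0592/2)·(−2.373) = +0.6102 V.
Then ΔG = −nFE = −2 × 96500 × +0.6102 J/mol = −118 kJ/mol.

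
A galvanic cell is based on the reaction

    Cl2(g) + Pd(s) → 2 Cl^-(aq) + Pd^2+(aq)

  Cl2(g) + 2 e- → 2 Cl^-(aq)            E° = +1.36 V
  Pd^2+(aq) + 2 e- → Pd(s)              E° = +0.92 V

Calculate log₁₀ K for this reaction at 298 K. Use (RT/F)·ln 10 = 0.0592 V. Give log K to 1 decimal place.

The Cl₂/Cl⁻ couple is reduced (cathode); E°cell = +1.36 − (+0.92) = +0.44 V with n = 2.
At equilibrium E = 0, so log K = nE°cell / 0.0592 = (2)(+0.44) / 0.0592 = 14.9.

log K = 14.9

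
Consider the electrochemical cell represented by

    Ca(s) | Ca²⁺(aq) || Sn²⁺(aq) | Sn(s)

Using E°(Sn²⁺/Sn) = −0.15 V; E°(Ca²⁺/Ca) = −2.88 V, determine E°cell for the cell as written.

+2.73 V

By convention the left-hand electrode in cell notation is the anode (oxidation) and the right-hand electrode is the cathode (reduction).
E°cell = E°(right) − E°(left) = −0.15 − (−2.88) = +2.73 V.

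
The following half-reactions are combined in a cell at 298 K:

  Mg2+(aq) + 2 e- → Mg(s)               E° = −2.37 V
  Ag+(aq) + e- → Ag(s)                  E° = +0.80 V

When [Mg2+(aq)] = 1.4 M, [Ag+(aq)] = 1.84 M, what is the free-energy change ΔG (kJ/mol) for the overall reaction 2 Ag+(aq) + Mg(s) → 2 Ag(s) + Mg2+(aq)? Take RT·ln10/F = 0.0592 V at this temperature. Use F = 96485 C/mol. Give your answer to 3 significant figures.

The standard cell potential is +0.80 − (−2.37) = +3.17 V, with n = 2 electrons in the balanced equation.
The reaction quotient is [Mg2+(aq)] / [Ag+(aq)]^2 = 0.414; by Nernst, E = +3.17 − (0.0592/2)(−0.384) = +3.1814 V.
Then ΔG = −nFE = −2 × 96485 × +3.1814 J/mol = −614 kJ/mol.

−614 kJ/mol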